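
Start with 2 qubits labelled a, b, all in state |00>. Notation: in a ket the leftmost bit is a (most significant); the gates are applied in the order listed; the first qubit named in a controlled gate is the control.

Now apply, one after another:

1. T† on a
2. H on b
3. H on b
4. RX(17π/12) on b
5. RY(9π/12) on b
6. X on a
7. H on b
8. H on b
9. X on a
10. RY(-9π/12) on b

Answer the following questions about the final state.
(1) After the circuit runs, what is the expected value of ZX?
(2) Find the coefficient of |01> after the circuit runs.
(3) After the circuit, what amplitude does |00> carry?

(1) The expectation value of ZX is 0. Key observation: gates 5-10 undo each other exactly, leaving only the rest of the circuit to track.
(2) The amplitude on |01> is -I*sqrt(sqrt(2) + 2)/4 - I*sqrt(6 - 3*sqrt(2))/4.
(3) |00> carries amplitude -sqrt(3*sqrt(2) + 6)/4 + sqrt(2 - sqrt(2))/4 in the final state.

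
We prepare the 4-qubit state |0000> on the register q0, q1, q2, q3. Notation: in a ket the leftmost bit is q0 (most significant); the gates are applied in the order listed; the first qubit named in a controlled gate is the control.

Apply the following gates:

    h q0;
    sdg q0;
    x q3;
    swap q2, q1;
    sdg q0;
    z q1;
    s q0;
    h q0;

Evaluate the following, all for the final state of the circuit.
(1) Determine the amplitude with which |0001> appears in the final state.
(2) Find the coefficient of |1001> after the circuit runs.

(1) The final state's coefficient on |0001> equals 1/2 - I/2.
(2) |1001> carries amplitude 1/2 + I/2 in the final state.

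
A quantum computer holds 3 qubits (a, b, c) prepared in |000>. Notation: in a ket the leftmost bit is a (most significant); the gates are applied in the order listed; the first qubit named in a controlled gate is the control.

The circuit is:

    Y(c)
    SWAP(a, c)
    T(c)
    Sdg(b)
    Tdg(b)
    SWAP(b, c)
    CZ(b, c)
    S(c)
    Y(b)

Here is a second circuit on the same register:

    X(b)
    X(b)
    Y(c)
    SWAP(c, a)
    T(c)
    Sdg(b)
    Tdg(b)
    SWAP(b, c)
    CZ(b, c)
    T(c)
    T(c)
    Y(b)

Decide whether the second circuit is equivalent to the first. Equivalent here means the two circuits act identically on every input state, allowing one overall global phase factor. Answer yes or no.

Yes: on every input state the two circuits agree up to one overall phase factor.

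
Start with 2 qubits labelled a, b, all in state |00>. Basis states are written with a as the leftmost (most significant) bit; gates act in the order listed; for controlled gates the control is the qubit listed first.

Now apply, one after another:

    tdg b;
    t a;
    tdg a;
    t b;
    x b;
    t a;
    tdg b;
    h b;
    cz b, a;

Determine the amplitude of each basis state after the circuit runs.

The final amplitudes are -sqrt(2)*exp(3*I*pi/4)/2 on |00>, sqrt(2)*exp(3*I*pi/4)/2 on |01>, 0 on |10>, 0 on |11>. Key observation: gates 1-4 undo each other exactly, leaving only the rest of the circuit to track.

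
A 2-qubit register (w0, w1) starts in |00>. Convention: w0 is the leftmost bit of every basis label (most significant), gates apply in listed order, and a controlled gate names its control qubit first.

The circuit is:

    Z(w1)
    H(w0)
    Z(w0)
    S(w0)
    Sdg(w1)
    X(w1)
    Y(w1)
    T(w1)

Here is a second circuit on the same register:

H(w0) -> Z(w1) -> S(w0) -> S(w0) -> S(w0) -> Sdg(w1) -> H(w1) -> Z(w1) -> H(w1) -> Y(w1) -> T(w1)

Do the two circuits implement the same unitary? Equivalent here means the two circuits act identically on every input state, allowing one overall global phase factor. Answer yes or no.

Yes — the two circuits implement the same unitary up to a global phase.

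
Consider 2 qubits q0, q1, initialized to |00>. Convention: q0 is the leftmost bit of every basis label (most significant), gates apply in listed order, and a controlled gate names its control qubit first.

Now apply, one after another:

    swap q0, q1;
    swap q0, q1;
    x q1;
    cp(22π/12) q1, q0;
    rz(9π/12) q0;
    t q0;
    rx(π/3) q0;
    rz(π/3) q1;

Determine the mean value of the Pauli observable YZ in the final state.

In the final state, YZ has expectation sqrt(3)/2.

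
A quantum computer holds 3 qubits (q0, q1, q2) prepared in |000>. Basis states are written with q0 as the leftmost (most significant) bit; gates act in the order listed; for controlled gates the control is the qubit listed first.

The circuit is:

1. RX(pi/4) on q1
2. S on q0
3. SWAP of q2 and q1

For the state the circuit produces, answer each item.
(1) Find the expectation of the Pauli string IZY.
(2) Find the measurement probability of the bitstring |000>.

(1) The expectation value of IZY is -sqrt(2)/2.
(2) A full measurement returns |000> with probability sqrt(2)/4 + 1/2.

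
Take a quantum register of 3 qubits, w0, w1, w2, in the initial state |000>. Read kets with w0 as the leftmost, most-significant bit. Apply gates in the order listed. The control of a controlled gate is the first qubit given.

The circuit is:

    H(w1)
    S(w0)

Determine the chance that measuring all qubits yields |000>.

Outcome |000> occurs with probability 1/2.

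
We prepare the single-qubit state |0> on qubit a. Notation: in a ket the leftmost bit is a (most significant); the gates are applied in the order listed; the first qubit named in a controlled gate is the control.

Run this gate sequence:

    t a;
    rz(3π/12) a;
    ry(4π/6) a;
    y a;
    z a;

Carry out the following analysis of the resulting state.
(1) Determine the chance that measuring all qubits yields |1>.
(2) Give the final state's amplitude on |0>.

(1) A full measurement returns |1> with probability 1/4.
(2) The amplitude on |0> is -sqrt(3)*exp(3*I*pi/8)/2.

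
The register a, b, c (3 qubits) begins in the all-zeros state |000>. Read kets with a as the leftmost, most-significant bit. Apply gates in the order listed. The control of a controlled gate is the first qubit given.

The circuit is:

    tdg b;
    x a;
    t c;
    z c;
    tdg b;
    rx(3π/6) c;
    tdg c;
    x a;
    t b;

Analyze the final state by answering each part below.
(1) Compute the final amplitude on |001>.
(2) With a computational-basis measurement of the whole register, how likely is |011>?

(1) The amplitude on |001> is -sqrt(2)*exp(I*pi/4)/2.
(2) Outcome |011> occurs with probability 0.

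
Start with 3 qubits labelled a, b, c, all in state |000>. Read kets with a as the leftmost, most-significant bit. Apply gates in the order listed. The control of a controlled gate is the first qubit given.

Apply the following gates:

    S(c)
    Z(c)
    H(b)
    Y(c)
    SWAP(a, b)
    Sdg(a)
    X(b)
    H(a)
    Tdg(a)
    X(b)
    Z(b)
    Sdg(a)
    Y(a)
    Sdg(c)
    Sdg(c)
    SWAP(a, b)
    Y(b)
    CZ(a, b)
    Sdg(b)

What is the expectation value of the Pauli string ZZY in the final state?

The expectation value of ZZY is 0.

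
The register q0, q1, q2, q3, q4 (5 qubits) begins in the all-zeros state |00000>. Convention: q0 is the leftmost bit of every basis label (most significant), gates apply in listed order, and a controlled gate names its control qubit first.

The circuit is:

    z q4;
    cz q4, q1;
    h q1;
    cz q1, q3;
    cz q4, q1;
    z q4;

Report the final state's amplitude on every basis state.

The final amplitudes are sqrt(2)/2 on |00000>, sqrt(2)/2 on |01000>, and 0 on every other basis state.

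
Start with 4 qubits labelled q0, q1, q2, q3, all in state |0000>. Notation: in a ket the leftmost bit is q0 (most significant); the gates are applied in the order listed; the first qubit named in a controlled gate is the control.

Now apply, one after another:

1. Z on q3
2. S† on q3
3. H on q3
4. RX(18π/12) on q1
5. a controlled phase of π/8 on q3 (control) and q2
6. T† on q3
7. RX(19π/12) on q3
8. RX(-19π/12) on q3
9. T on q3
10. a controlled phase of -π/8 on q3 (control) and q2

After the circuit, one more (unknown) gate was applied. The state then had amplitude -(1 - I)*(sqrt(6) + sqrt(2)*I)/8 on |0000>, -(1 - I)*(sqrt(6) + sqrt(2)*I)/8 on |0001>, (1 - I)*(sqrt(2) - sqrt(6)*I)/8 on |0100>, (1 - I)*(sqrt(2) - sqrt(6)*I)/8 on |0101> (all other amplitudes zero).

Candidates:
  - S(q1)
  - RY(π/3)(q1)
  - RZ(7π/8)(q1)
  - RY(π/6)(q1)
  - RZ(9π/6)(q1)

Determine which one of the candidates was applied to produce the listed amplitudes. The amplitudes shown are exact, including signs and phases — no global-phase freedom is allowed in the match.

The unique candidate consistent with the amplitudes is RY(π/6)(q1).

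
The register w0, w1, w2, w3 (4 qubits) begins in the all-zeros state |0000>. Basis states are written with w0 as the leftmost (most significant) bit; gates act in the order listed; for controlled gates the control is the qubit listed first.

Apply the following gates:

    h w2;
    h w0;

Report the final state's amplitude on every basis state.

The final amplitudes are 1/2 on |0000>, 1/2 on |0010>, 1/2 on |1000>, 1/2 on |1010>, and 0 on every other basis state.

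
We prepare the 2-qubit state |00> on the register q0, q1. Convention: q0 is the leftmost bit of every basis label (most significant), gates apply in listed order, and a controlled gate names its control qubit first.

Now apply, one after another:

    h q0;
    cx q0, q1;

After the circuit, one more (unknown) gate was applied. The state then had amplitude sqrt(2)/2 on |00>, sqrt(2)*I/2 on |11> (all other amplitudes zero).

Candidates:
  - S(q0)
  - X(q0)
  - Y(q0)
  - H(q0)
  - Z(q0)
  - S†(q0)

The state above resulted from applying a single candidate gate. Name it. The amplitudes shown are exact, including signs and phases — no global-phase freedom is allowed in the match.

The applied gate was S(q0).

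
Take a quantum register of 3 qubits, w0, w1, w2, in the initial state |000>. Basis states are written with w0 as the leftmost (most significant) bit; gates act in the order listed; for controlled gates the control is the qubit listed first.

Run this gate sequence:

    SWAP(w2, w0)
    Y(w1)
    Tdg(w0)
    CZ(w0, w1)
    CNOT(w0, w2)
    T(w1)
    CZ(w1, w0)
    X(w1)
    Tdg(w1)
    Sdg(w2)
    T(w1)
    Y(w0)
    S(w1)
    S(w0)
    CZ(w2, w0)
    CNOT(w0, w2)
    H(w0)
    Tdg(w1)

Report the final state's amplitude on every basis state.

After the circuit, the state carries amplitude -sqrt(2)*exp(3*I*pi/4)/2 on |001>, sqrt(2)*exp(3*I*pi/4)/2 on |101>, and 0 on every other basis state.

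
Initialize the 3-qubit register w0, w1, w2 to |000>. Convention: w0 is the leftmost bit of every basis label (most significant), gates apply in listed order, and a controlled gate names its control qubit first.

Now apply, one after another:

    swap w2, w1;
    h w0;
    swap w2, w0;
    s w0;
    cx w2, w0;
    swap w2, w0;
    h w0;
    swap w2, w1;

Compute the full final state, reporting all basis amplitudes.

The final amplitudes are 1/2 on |000>, 0 on |001>, 1/2 on |010>, 0 on |011>, 1/2 on |100>, 0 on |101>, -1/2 on |110>, 0 on |111>.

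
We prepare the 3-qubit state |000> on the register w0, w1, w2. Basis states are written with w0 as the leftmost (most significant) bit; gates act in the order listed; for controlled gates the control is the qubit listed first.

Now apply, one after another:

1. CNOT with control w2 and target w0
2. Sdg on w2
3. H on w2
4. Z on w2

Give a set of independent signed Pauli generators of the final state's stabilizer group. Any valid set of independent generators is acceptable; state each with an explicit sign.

The final state is stabilized by the group generated by -IIX, +ZII, +IZI; other independent generating sets are equally valid.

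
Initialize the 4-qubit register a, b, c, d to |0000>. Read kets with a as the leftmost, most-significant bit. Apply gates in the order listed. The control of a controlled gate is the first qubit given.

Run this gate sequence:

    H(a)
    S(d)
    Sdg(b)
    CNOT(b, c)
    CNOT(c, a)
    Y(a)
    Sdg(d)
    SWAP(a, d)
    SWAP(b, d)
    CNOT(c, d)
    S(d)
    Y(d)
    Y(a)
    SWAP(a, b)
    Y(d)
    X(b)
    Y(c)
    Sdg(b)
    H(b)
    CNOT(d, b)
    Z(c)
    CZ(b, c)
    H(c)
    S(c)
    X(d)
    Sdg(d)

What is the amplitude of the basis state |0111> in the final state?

The amplitude on |0111> is -sqrt(2)*I/4.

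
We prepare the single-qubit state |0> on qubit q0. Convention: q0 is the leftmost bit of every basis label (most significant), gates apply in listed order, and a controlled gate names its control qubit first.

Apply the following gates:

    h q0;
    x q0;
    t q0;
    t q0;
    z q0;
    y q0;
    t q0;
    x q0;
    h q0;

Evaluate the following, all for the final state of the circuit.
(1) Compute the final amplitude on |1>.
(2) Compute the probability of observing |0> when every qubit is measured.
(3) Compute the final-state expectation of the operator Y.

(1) The final state's coefficient on |1> equals 1/2 + exp(3*I*pi/4)/2.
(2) The probability of measuring |0> is sqrt(2)/4 + 1/2.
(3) In the final state, Y has expectation -sqrt(2)/2.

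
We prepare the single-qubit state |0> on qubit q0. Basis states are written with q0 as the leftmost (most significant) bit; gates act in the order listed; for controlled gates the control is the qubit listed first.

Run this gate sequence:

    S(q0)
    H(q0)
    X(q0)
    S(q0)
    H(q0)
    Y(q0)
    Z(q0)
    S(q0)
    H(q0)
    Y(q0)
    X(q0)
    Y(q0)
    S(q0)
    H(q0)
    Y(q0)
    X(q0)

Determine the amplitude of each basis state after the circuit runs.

The resulting statevector has amplitude -1/2 + I/2 on |0>, 1/2 - I/2 on |1>.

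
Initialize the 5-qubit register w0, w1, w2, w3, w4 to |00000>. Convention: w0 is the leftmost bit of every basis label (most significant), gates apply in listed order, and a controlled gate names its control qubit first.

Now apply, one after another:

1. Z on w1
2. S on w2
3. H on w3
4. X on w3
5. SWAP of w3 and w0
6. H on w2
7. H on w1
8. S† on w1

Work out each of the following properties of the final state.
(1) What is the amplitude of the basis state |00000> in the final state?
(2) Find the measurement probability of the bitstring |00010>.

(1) |00000> carries amplitude sqrt(2)/4 in the final state.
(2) Outcome |00010> occurs with probability 0.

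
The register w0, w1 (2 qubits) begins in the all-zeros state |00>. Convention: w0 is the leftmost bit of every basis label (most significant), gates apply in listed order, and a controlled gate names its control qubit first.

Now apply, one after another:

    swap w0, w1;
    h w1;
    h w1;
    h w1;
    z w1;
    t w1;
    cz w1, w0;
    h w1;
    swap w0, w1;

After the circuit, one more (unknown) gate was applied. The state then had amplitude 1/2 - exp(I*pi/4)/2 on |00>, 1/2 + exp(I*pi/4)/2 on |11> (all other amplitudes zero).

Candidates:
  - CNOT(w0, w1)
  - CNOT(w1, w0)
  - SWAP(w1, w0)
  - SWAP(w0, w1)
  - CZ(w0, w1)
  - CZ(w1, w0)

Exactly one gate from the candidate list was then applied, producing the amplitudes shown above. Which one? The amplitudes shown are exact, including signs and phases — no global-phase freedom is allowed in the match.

The applied gate was CNOT(w0, w1).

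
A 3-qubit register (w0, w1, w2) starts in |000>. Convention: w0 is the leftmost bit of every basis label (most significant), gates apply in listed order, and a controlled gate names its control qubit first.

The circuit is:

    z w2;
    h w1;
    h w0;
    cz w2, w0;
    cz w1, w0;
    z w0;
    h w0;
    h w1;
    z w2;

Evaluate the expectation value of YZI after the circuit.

The observable YZI averages to 0.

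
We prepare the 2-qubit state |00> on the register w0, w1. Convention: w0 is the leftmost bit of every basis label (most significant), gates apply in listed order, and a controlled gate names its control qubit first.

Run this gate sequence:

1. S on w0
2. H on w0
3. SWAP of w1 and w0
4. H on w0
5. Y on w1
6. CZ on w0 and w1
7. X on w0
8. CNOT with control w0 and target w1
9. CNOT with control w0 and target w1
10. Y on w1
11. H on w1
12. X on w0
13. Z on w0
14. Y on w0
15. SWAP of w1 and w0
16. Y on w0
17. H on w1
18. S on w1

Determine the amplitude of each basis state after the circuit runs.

After the circuit, the state carries amplitude -1/2 on |00>, -I/2 on |01>, -1/2 on |10>, I/2 on |11>.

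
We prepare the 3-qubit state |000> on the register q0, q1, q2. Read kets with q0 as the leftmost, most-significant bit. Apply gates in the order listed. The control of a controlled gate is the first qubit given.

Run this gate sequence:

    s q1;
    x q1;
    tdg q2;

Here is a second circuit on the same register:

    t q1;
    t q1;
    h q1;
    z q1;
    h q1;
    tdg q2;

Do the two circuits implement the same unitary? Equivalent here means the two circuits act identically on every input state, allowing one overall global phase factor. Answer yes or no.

Yes, they are equivalent — the unitaries differ by at most a global phase.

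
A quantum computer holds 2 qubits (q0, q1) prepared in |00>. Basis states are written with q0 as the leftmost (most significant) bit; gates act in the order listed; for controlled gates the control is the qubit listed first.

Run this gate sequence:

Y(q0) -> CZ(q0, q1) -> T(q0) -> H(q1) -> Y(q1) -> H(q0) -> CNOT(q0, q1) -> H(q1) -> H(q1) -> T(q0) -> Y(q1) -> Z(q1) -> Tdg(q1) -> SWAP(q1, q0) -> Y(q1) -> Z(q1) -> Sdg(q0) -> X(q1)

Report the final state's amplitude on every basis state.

The final amplitudes are exp(I*pi/4)/2 on |00>, I/2 on |01>, I/2 on |10>, exp(3*I*pi/4)/2 on |11>.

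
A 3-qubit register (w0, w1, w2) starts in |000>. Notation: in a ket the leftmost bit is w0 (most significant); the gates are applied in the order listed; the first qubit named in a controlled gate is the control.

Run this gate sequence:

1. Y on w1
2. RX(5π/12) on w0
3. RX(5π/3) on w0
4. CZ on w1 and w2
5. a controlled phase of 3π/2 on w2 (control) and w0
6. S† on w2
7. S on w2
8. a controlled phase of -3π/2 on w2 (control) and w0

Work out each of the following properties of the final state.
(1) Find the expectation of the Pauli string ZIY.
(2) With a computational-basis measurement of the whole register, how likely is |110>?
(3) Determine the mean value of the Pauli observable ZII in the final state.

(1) The observable ZIY averages to 0. Key observation: the block from step 5 through step 8 cancels to the identity and can be dropped.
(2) Outcome |110> occurs with probability -sqrt(6)/8 - sqrt(2)/8 + 1/2.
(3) In the final state, ZII has expectation sqrt(2)/4 + sqrt(6)/4.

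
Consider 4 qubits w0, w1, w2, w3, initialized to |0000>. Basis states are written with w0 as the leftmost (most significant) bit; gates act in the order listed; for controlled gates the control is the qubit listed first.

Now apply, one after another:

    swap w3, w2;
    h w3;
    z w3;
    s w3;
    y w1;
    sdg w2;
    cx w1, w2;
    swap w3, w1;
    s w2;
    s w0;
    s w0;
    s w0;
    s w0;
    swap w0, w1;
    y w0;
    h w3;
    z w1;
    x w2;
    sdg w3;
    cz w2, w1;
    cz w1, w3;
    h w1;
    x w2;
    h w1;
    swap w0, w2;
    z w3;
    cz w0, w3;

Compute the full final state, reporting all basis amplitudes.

The resulting statevector has amplitude 1/2 on |1000>, I/2 on |1001>, -I/2 on |1010>, 1/2 on |1011>, and 0 on every other basis state. Key observation: the block from step 10 through step 13 cancels to the identity and can be dropped.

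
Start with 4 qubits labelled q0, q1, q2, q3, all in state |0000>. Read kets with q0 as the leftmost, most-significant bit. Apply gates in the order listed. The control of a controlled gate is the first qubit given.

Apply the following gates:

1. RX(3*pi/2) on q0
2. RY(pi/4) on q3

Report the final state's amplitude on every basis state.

The resulting statevector has amplitude -sqrt(2*sqrt(2) + 4)/4 on |0000>, -sqrt(4 - 2*sqrt(2))/4 on |0001>, -I*sqrt(2*sqrt(2) + 4)/4 on |1000>, -I*sqrt(4 - 2*sqrt(2))/4 on |1001>, and 0 on every other basis state.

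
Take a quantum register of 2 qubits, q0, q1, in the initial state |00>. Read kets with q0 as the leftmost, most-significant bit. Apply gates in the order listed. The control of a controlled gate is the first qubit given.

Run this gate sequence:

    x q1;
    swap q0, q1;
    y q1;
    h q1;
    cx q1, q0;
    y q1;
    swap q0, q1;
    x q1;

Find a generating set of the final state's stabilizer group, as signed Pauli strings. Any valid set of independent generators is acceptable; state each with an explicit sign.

The stabilizer group can be generated by +XX, -ZZ, among other valid generating sets.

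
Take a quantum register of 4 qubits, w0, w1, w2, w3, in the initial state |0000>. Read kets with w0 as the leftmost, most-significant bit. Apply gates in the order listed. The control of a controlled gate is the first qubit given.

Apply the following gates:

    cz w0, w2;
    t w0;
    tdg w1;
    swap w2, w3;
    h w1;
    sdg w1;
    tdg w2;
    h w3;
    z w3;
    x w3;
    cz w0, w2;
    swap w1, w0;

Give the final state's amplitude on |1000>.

|1000> carries amplitude I/2 in the final state.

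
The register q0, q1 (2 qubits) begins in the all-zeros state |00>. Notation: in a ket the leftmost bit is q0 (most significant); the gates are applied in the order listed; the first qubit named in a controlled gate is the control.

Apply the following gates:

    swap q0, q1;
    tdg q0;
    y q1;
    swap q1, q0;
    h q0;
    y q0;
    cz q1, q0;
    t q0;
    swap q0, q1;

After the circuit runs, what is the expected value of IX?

The expectation value of IX is sqrt(2)/2.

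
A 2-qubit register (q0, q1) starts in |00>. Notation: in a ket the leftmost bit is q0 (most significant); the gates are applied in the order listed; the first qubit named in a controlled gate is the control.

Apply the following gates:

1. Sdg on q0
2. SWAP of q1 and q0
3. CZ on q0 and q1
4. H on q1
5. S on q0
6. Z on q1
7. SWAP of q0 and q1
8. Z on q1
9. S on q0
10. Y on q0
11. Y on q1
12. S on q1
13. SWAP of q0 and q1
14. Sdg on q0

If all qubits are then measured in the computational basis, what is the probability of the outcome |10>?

Outcome |10> occurs with probability 1/2.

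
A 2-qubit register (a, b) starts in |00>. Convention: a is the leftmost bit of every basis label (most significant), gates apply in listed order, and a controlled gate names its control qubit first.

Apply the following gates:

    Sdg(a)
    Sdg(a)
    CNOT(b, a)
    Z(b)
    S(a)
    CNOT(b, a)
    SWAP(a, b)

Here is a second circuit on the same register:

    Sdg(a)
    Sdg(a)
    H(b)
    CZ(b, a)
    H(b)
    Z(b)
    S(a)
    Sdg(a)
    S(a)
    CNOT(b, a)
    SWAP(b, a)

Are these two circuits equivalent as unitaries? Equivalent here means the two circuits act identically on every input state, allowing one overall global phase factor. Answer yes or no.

No — the two circuits implement different unitaries, even allowing a global phase.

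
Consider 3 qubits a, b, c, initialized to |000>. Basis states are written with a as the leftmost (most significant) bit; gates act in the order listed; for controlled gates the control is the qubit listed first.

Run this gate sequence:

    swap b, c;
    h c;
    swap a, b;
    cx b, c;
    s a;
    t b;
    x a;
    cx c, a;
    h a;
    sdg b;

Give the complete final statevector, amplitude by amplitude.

After the circuit, the state carries amplitude 1/2 on |000>, 1/2 on |001>, 0 on |010>, 0 on |011>, -1/2 on |100>, 1/2 on |101>, 0 on |110>, 0 on |111>.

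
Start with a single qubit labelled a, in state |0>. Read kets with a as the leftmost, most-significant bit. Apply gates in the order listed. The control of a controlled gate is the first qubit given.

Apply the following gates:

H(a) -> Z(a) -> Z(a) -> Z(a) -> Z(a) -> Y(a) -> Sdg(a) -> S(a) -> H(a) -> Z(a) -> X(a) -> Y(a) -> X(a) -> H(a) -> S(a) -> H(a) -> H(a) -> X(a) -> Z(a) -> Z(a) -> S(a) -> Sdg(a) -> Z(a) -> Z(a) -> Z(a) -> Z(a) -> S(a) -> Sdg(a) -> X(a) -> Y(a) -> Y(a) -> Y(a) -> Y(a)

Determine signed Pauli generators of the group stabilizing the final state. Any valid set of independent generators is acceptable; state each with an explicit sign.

The stabilizer group can be generated by +Y, among other valid generating sets.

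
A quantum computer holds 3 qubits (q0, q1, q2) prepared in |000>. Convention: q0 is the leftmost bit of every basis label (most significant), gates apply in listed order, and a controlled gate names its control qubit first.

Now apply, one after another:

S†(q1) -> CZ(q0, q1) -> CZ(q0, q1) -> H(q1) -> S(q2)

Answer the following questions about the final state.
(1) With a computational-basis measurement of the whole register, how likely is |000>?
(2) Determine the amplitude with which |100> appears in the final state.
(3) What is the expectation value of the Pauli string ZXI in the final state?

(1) The probability of measuring |000> is 1/2. Key observation: gates 2-3 undo each other exactly, leaving only the rest of the circuit to track.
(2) The amplitude on |100> is 0.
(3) The observable ZXI averages to 1.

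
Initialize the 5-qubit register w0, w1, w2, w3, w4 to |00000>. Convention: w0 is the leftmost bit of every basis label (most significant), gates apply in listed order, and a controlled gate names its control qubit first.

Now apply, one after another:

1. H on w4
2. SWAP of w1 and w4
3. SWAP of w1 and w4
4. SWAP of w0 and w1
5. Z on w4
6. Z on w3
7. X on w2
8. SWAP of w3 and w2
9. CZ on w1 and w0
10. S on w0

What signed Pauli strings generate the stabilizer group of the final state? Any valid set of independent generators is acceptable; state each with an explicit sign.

One valid set of independent stabilizer generators is -IIIIX, +ZIIII, +IZIII, +IIZII, -IIIZI (any independent generating set of the same group is equally correct). Key observation: gates 2-3 undo each other exactly, leaving only the rest of the circuit to track.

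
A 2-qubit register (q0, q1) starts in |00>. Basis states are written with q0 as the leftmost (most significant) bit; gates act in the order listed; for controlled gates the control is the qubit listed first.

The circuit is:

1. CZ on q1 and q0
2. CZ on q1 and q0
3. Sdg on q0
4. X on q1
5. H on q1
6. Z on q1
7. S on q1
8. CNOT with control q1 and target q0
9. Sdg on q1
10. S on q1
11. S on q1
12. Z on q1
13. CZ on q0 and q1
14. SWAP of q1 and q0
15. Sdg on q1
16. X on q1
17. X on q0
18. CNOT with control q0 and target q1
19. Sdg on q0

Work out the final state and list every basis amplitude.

After the circuit, the state carries amplitude sqrt(2)*I/2 on |00>, 0 on |01>, -sqrt(2)*I/2 on |10>, 0 on |11>.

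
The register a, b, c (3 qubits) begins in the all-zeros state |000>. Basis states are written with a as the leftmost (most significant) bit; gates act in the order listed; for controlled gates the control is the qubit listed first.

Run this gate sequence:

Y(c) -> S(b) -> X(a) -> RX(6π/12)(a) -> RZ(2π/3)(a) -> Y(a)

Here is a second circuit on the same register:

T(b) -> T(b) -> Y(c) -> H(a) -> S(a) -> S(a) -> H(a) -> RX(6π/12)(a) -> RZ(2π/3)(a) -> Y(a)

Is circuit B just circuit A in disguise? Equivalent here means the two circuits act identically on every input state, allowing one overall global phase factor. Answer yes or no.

Yes — the two circuits implement the same unitary up to a global phase.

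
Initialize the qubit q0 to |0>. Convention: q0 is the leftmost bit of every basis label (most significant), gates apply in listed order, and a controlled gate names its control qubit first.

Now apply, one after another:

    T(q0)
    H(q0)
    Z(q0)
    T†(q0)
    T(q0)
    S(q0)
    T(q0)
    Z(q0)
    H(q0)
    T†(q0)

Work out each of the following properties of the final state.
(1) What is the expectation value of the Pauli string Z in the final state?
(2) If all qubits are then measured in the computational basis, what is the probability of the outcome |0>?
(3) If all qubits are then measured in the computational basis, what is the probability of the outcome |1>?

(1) The observable Z averages to -sqrt(2)/2.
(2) The probability of measuring |0> is 1/2 - sqrt(2)/4.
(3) Outcome |1> occurs with probability sqrt(2)/4 + 1/2.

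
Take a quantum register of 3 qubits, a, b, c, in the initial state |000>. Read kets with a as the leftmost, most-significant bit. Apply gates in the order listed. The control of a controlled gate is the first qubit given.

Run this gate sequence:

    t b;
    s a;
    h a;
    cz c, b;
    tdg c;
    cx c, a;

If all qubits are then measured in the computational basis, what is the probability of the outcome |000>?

Outcome |000> occurs with probability 1/2.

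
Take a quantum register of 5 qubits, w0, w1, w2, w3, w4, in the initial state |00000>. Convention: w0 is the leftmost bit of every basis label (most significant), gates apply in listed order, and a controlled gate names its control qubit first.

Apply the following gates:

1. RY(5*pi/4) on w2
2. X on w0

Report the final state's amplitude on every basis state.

The resulting statevector has amplitude -sqrt(2 - sqrt(2))/2 on |10000>, sqrt(sqrt(2) + 2)/2 on |10100>, and 0 on every other basis state.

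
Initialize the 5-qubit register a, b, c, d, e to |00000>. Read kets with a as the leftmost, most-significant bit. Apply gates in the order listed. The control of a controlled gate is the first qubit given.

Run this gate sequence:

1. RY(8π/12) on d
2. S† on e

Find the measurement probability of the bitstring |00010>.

A full measurement returns |00010> with probability 3/4.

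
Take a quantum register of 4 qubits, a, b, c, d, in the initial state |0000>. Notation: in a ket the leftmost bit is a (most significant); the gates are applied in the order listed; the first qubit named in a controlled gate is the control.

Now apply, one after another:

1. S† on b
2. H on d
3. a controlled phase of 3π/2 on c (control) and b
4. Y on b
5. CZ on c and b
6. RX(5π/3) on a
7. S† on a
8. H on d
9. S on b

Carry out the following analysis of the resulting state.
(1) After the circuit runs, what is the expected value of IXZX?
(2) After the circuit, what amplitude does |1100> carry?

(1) In the final state, IXZX has expectation 0.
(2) The amplitude on |1100> is 1/2.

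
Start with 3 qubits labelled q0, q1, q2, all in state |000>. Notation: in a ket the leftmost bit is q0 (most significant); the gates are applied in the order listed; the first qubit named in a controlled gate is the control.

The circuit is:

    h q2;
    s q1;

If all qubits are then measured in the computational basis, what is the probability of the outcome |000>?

A full measurement returns |000> with probability 1/2.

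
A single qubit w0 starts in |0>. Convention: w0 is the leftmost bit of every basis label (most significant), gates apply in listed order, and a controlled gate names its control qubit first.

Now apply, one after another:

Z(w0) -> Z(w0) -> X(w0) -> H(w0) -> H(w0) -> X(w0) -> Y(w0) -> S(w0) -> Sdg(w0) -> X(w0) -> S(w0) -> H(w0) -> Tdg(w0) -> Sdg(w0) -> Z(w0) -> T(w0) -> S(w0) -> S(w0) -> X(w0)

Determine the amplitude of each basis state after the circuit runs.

After the circuit, the state carries amplitude sqrt(2)/2 on |0>, sqrt(2)*I/2 on |1>. Key observation: the block from step 3 through step 6 cancels to the identity and can be dropped.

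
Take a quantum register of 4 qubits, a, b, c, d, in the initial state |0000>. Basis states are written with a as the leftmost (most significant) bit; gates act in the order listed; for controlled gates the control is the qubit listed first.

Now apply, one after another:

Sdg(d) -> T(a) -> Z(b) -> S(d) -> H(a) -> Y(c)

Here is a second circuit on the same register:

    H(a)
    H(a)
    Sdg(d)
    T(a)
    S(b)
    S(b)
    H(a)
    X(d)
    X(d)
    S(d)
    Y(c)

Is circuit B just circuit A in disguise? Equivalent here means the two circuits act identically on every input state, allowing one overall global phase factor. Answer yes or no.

Yes: on every input state the two circuits agree up to one overall phase factor.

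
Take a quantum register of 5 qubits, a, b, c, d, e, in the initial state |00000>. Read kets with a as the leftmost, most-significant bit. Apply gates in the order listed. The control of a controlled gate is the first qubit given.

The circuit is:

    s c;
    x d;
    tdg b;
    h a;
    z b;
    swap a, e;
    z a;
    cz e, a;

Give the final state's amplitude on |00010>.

The amplitude on |00010> is sqrt(2)/2.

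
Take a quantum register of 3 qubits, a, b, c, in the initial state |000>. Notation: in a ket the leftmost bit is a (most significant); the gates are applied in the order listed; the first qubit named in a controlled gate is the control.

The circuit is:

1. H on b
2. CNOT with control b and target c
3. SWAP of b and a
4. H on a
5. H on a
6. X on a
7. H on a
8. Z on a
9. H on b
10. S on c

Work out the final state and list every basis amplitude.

The final amplitudes are sqrt(2)/4 on |000>, sqrt(2)*I/4 on |001>, sqrt(2)/4 on |010>, sqrt(2)*I/4 on |011>, sqrt(2)/4 on |100>, -sqrt(2)*I/4 on |101>, sqrt(2)/4 on |110>, -sqrt(2)*I/4 on |111>.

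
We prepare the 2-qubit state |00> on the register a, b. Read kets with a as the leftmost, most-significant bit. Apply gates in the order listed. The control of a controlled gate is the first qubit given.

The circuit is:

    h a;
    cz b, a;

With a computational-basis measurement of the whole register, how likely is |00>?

A full measurement returns |00> with probability 1/2.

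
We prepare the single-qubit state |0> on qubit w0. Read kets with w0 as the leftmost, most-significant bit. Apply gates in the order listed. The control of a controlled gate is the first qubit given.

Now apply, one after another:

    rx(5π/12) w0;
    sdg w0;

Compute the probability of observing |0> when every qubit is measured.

The probability of measuring |0> is -sqrt(2)/8 + sqrt(6)/8 + 1/2.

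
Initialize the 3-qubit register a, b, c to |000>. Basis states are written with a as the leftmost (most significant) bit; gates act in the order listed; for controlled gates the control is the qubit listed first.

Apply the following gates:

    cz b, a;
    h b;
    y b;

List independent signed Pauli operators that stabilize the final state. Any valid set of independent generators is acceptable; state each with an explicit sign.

One valid set of independent stabilizer generators is -IXI, +ZII, +IIZ (any independent generating set of the same group is equally correct).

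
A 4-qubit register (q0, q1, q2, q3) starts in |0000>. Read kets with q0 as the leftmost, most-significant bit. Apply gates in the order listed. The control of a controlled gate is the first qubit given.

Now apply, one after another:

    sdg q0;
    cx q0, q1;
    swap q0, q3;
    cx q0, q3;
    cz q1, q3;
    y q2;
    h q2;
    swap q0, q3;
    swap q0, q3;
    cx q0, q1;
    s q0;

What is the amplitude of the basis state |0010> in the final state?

The final state's coefficient on |0010> equals -sqrt(2)*I/2.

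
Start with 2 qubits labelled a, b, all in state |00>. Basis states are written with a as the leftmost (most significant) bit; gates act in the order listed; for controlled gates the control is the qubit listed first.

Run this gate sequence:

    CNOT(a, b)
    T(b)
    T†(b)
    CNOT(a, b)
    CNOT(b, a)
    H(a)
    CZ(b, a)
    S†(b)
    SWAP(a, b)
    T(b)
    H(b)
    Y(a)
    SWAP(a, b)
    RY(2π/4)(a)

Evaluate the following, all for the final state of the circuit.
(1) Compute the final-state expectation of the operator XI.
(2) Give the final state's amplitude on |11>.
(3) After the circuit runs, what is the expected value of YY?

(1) The expectation value of XI is sqrt(2)/2. Key observation: steps 1-4 multiply out to the identity, so the circuit reduces to the remaining gates.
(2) The amplitude on |11> is sqrt(2)*I/2.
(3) The expectation value of YY is 0.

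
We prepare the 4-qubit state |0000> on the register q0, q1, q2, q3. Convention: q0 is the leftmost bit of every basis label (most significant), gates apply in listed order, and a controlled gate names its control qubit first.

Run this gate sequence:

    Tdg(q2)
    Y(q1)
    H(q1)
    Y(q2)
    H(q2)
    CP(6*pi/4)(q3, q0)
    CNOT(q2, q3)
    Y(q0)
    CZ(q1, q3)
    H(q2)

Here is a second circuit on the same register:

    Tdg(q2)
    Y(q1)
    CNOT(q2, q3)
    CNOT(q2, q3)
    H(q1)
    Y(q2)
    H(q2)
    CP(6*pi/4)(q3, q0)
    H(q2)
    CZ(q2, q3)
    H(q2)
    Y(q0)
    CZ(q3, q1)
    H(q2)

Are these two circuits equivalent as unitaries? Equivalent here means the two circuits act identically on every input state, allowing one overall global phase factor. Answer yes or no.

No — the two circuits implement different unitaries, even allowing a global phase.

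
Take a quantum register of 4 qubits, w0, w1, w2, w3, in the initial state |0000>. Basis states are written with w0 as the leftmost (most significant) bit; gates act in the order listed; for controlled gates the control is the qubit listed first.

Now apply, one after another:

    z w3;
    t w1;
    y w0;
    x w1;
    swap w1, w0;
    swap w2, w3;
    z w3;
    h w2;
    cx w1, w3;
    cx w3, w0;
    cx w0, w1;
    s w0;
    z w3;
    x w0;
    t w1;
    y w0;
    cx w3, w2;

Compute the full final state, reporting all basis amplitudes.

After the circuit, the state carries amplitude -sqrt(2)*exp(I*pi/4)/2 on |0101>, -sqrt(2)*exp(I*pi/4)/2 on |0111>, and 0 on every other basis state.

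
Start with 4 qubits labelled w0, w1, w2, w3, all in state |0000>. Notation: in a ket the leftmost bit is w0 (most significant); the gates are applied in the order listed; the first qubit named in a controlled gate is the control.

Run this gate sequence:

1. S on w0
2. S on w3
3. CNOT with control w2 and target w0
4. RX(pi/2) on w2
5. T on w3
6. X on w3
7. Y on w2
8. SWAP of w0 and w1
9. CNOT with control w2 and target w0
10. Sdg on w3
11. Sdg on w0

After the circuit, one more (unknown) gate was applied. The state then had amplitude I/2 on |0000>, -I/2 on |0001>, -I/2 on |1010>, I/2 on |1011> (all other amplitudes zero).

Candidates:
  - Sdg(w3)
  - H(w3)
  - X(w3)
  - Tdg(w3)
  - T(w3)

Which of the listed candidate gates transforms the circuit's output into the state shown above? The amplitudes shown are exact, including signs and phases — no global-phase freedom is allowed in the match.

It was H(w3) that produced the state shown.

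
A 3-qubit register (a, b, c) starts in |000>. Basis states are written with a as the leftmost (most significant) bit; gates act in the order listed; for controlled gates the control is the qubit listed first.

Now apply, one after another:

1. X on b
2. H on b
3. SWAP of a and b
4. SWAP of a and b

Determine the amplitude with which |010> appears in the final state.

|010> carries amplitude -sqrt(2)/2 in the final state. Key observation: the block from step 3 through step 4 cancels to the identity and can be dropped.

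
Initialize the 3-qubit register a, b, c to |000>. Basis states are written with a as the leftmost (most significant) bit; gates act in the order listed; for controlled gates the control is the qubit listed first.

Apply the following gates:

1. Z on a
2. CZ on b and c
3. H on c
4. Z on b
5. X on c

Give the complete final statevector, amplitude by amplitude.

The final amplitudes are sqrt(2)/2 on |000>, sqrt(2)/2 on |001>, and 0 on every other basis state.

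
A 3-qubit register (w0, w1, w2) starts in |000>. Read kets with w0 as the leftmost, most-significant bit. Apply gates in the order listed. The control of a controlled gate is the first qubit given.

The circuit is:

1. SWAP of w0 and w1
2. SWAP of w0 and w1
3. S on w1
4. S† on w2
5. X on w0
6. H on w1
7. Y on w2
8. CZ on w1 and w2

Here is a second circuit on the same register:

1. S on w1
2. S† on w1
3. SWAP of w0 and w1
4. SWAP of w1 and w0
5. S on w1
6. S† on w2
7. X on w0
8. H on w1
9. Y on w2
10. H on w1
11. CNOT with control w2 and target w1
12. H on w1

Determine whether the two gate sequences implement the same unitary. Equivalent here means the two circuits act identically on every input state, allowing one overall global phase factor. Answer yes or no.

Yes — the two circuits implement the same unitary up to a global phase.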